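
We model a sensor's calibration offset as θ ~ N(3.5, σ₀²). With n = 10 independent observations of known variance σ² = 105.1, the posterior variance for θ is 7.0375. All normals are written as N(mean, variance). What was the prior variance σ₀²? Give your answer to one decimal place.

σ₀² = 21.3

For the Normal–Normal model with known σ², precisions add: τ_n = τ₀ + n/σ².
So 1/σ₀² = 1/7.0375 − 10/105.1 = 0.142096 − 0.095147 = 0.046949.
Hence σ₀² = 1/0.046949 ≈ 21.3.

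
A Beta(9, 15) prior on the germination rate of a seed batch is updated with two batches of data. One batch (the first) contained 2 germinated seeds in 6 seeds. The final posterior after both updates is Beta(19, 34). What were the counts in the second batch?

Because Beta–binomial updating is additive in the counts, the combined data contributed (α_post−α_prior, β_post−β_prior) successes and failures.
Total across both batches: 19−9=10 germinated seeds, 34−15=19 non-germinating seeds.
Subtract the first batch: 10−2=8 germinated seeds and 19−4=15 non-germinating seeds.

8 germinated seeds and 15 non-germinating seeds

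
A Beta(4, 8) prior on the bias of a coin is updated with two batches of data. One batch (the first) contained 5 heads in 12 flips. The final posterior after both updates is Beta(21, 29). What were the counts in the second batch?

Sequential conjugate updates are equivalent to a single update on the pooled data, so total successes = posterior α − prior α and total failures = posterior β − prior β.
Total across both batches: 21−4=17 heads, 29−8=21 tails.
Subtract the first batch: 17−5=12 heads and 21−7=14 tails.

12 heads and 14 tails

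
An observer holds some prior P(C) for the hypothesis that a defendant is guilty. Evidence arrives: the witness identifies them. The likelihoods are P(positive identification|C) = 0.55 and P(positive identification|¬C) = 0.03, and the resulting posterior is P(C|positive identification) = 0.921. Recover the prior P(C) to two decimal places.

Bayes' rule in odds form gives O(C|E) = O(C)·[P(E|C)/P(E|¬C)], hence O(C) = O(C|E)/LR.
Posterior odds = 0.921/(1−0.921) = 11.6582. LR = 0.55/0.03 = 18.3333.
Prior odds = 11.6582/18.3333 = 0.6359, so P(C) = 0.6359/(1+0.6359) ≈ 0.39.

P(C) = 0.39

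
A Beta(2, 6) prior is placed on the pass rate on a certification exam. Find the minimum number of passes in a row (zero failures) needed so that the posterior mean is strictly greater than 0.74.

k = 16

After k passes and 0 failures the posterior is Beta(2+k, 6), with mean (2+k)/(2+6+k).
Set (2+k)/(8+k) > 0.74 and solve: k > (0.74·8 − 2)/(1 − 0.74) = 15.077.
The smallest integer exceeding 15.077 is 16.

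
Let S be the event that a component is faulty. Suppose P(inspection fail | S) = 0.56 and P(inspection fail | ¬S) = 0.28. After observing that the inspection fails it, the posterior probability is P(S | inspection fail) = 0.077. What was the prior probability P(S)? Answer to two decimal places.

P(S) = 0.04

In odds form, posterior odds = prior odds × likelihood ratio, so prior odds = posterior odds ÷ LR.
Posterior odds = 0.077/(1−0.077) = 0.0834. LR = 0.56/0.28 = 2.0000.
Prior odds = 0.0834/2.0000 = 0.0417, so P(S) = 0.0417/(1+0.0417) ≈ 0.04.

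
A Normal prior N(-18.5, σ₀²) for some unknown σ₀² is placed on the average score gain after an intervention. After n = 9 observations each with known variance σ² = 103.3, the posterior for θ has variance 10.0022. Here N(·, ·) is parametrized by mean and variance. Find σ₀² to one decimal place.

σ₀² = 77.8

Posterior precision equals prior precision plus data precision: 1/σ_n² = 1/σ₀² + n/σ².
So 1/σ₀² = 1/10.0022 − 9/103.3 = 0.099978 − 0.087125 = 0.012853.
Hence σ₀² = 1/0.012853 ≈ 77.8.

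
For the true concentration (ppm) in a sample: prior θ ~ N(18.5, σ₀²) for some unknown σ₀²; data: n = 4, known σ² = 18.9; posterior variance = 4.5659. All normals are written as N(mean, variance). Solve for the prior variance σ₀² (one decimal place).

σ₀² = 135.6

For the Normal–Normal model with known σ², precisions add: τ_n = τ₀ + n/σ².
So 1/σ₀² = 1/4.5659 − 4/18.9 = 0.219015 − 0.211640 = 0.007375.
Hence σ₀² = 1/0.007375 ≈ 135.6.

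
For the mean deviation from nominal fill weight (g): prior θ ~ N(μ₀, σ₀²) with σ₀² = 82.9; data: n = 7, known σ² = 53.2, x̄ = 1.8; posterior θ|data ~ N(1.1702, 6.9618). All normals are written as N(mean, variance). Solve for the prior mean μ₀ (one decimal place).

With known observation variance, the Normal–Normal posterior has precision τ_n = τ₀ + n/σ² and mean μ_n = (τ₀μ₀ + (n/σ²)x̄)/τ_n.
Here τ₀ = 1/82.9 = 0.012063 and τ_data = 7/53.2 = 0.131579, so τ_n = 0.143642.
Rearranging for μ₀: μ₀ = (μ_n·τ_n − τ_data·x̄)/τ₀ = (1.1702·0.143642 − 0.131579·1.8) / 0.012063 = -0.068752/0.012063 ≈ -5.7.

μ₀ = -5.7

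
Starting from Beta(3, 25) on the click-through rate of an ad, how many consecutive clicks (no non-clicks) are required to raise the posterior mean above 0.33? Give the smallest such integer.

k = 10

After k clicks and 0 non-clicks the posterior is Beta(3+k, 25), with mean (3+k)/(3+25+k).
Set (3+k)/(28+k) > 0.33 and solve: k > (0.33·28 − 3)/(1 − 0.33) = 9.313.
The smallest integer exceeding 9.313 is 10, and checking k=10: (13)/(38) = 0.3421 > 0.33.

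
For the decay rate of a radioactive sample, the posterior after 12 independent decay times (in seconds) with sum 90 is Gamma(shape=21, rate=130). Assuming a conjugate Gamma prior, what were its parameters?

Gamma(shape=9, rate=40)

Gamma–exponential conjugacy: posterior shape = α + n, posterior rate = β + Σtᵢ.
So α = 21 − 12 = 9 and β = 130 − 90 = 40.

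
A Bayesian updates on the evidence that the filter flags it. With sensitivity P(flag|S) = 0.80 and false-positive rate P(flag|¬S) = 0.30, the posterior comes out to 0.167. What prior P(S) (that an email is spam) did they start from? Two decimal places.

P(S) = 0.07

Bayes' rule in odds form gives O(S|E) = O(S)·[P(E|S)/P(E|¬S)], hence O(S) = O(S|E)/LR.
Posterior odds = 0.167/(1−0.167) = 0.2005. LR = 0.80/0.30 = 2.6667.
Prior odds = 0.2005/2.6667 = 0.0752, so P(S) = 0.0752/(1+0.0752) ≈ 0.07.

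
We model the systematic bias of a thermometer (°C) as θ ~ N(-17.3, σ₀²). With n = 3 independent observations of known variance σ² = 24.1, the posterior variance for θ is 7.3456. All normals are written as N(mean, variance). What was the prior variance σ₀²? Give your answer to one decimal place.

Posterior precision equals prior precision plus data precision: 1/σ_n² = 1/σ₀² + n/σ².
So 1/σ₀² = 1/7.3456 − 3/24.1 = 0.136136 − 0.124481 = 0.011655.
Hence σ₀² = 1/0.011655 ≈ 85.8.

σ₀² = 85.8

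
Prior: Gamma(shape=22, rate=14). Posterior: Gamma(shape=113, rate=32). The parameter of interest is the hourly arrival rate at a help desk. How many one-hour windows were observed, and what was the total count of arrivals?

n = 18 one-hour windows with total 91 arrivals

A Gamma(α, β) prior (rate parametrization) on a Poisson rate with n observations summing to S gives posterior Gamma(α+S, β+n).
Matching: Σxᵢ = 113 − 22 = 91 and n = 32 − 14 = 18.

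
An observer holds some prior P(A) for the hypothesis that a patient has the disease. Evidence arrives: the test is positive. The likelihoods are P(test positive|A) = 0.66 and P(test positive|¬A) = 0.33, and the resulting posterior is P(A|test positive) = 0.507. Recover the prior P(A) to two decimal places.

Bayes' rule in odds form gives O(A|E) = O(A)·[P(E|A)/P(E|¬A)], hence O(A) = O(A|E)/LR.
Posterior odds = 0.507/(1−0.507) = 1.0284. LR = 0.66/0.33 = 2.0000.
Prior odds = 1.0284/2.0000 = 0.5142, so P(A) = 0.5142/(1+0.5142) ≈ 0.34.

P(A) = 0.34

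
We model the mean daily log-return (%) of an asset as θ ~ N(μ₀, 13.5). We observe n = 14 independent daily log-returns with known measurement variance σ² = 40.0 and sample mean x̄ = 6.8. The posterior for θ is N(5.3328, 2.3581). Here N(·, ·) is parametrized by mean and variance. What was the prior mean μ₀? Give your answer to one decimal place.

μ₀ = -1.6

The posterior mean is a precision-weighted average: μ_n = (τ₀μ₀ + τ_data·x̄)/(τ₀+τ_data), with τ₀=1/σ₀² and τ_data=n/σ².
Here τ₀ = 1/13.5 = 0.074074 and τ_data = 14/40.0 = 0.350000, so τ_n = 0.424074.
Rearranging for μ₀: μ₀ = (μ_n·τ_n − τ_data·x̄)/τ₀ = (5.3328·0.424074 − 0.350000·6.8) / 0.074074 = -0.118498/0.074074 ≈ -1.6.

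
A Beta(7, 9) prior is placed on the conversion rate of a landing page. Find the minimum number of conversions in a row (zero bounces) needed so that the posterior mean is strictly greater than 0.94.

k = 135

After k conversions and 0 bounces the posterior is Beta(7+k, 9), with mean (7+k)/(7+9+k).
Set (7+k)/(16+k) > 0.94 and solve: k > (0.94·16 − 7)/(1 − 0.94) = 134.000.
The smallest integer exceeding 134.000 is 135.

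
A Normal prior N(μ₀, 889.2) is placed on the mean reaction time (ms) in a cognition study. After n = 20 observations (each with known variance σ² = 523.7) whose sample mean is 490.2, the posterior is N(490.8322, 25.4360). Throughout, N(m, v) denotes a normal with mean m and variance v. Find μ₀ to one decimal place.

With known observation variance, the Normal–Normal posterior has precision τ_n = τ₀ + n/σ² and mean μ_n = (τ₀μ₀ + (n/σ²)x̄)/τ_n.
Here τ₀ = 1/889.2 = 0.001125 and τ_data = 20/523.7 = 0.038190, so τ_n = 0.039315.
Rearranging for μ₀: μ₀ = (μ_n·τ_n − τ_data·x̄)/τ₀ = (490.8322·0.039315 − 0.038190·490.2) / 0.001125 = 0.576330/0.001125 ≈ 512.3.

μ₀ = 512.3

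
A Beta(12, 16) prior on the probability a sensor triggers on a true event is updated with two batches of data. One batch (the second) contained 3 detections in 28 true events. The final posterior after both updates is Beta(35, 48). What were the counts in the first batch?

Sequential conjugate updates are equivalent to a single update on the pooled data, so total successes = posterior α − prior α and total failures = posterior β − prior β.
Total across both batches: 35−12=23 detections, 48−16=32 misses.
Subtract the second batch: 23−3=20 detections and 32−25=7 misses.

20 detections and 7 misses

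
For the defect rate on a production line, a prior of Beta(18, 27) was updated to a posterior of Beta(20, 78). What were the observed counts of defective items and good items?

Beta is conjugate to the binomial likelihood: posterior = Beta(α+s, β+f).
So s = 20 − 18 = 2 and f = 78 − 27 = 51.

2 defective items and 51 good items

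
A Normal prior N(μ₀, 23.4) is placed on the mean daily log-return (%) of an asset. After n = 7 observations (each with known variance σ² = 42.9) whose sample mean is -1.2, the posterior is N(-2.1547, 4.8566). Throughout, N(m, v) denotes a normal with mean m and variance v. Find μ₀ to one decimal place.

The posterior mean is a precision-weighted average: μ_n = (τ₀μ₀ + τ_data·x̄)/(τ₀+τ_data), with τ₀=1/σ₀² and τ_data=n/σ².
Here τ₀ = 1/23.4 = 0.042735 and τ_data = 7/42.9 = 0.163170, so τ_n = 0.205905.
Rearranging for μ₀: μ₀ = (μ_n·τ_n − τ_data·x̄)/τ₀ = (-2.1547·0.205905 − 0.163170·-1.2) / 0.042735 = -0.247860/0.042735 ≈ -5.8.

μ₀ = -5.8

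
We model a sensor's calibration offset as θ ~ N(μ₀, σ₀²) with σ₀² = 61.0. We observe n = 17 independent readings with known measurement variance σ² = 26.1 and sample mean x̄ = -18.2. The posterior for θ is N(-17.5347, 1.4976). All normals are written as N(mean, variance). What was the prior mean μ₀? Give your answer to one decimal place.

μ₀ = 8.9

The posterior mean is a precision-weighted average: μ_n = (τ₀μ₀ + τ_data·x̄)/(τ₀+τ_data), with τ₀=1/σ₀² and τ_data=n/σ².
Here τ₀ = 1/61.0 = 0.016393 and τ_data = 17/26.1 = 0.651341, so τ_n = 0.667734.
Rearranging for μ₀: μ₀ = (μ_n·τ_n − τ_data·x̄)/τ₀ = (-17.5347·0.667734 − 0.651341·-18.2) / 0.016393 = 0.145891/0.016393 ≈ 8.9.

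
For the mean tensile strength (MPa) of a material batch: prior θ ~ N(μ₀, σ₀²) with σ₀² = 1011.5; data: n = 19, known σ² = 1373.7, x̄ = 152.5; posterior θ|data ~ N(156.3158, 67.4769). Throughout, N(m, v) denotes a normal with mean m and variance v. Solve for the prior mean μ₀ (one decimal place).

With known observation variance, the Normal–Normal posterior has precision τ_n = τ₀ + n/σ² and mean μ_n = (τ₀μ₀ + (n/σ²)x̄)/τ_n.
Here τ₀ = 1/1011.5 = 0.000989 and τ_data = 19/1373.7 = 0.013831, so τ_n = 0.014820.
Rearranging for μ₀: μ₀ = (μ_n·τ_n − τ_data·x̄)/τ₀ = (156.3158·0.014820 − 0.013831·152.5) / 0.000989 = 0.207373/0.000989 ≈ 209.7.

μ₀ = 209.7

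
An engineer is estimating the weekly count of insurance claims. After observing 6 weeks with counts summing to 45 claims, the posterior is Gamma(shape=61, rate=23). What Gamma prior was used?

Gamma(shape=16, rate=17)

Gamma–Poisson conjugacy: posterior shape = α + Σxᵢ, posterior rate = β + n.
So α = 61 − 45 = 16 and β = 23 − 6 = 17.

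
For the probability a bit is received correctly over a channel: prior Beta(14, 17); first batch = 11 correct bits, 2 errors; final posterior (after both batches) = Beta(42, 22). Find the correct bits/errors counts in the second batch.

17 correct bits and 3 errors

Sequential conjugate updates are equivalent to a single update on the pooled data, so total successes = posterior α − prior α and total failures = posterior β − prior β.
Total across both batches: 42−14=28 correct bits, 22−17=5 errors.
Subtract the first batch: 28−11=17 correct bits and 5−2=3 errors.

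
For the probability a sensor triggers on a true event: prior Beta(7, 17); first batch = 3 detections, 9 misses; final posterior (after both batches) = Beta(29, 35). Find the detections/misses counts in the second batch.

Because Beta–binomial updating is additive in the counts, the combined data contributed (α_post−α_prior, β_post−β_prior) successes and failures.
Total across both batches: 29−7=22 detections, 35−17=18 misses.
Subtract the first batch: 22−3=19 detections and 18−9=9 misses.

19 detections and 9 misses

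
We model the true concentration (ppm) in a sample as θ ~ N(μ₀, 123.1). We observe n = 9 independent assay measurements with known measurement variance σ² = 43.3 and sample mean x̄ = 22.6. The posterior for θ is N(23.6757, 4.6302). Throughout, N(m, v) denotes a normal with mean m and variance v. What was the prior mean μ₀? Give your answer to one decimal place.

μ₀ = 51.2

With known observation variance, the Normal–Normal posterior has precision τ_n = τ₀ + n/σ² and mean μ_n = (τ₀μ₀ + (n/σ²)x̄)/τ_n.
Here τ₀ = 1/123.1 = 0.008123 and τ_data = 9/43.3 = 0.207852, so τ_n = 0.215975.
Rearranging for μ₀: μ₀ = (μ_n·τ_n − τ_data·x̄)/τ₀ = (23.6757·0.215975 − 0.207852·22.6) / 0.008123 = 0.415904/0.008123 ≈ 51.2.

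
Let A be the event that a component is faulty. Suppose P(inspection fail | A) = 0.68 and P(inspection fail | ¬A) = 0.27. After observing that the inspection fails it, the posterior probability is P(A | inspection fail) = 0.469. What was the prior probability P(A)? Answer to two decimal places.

P(A) = 0.26

Bayes' rule in odds form gives O(A|E) = O(A)·[P(E|A)/P(E|¬A)], hence O(A) = O(A|E)/LR.
Posterior odds = 0.469/(1−0.469) = 0.8832. LR = 0.68/0.27 = 2.5185.
Prior odds = 0.8832/2.5185 = 0.3507, so P(A) = 0.3507/(1+0.3507) ≈ 0.26.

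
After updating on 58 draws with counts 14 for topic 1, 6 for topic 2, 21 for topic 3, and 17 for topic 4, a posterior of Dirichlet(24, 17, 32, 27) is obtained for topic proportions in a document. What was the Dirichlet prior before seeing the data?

Dirichlet(10, 11, 11, 10)

For a Dirichlet(α) prior with multinomial counts c, the posterior is Dirichlet(α + c) componentwise.
Subtract each count from the matching posterior parameter: 24−14=10, 17−6=11, 32−21=11, 27−17=10.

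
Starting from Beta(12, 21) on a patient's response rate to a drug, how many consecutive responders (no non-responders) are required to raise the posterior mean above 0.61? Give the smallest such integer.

k = 21

After k responders and 0 non-responders the posterior is Beta(12+k, 21), with mean (12+k)/(12+21+k).
Set (12+k)/(33+k) > 0.61 and solve: k > (0.61·33 − 12)/(1 − 0.61) = 20.846.
The smallest integer exceeding 20.846 is 21, and checking k=21: (33)/(54) = 0.6111 > 0.61.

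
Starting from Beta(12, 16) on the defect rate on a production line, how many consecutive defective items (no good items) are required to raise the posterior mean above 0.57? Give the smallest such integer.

k = 10

After k defective items and 0 good items the posterior is Beta(12+k, 16), with mean (12+k)/(12+16+k).
Set (12+k)/(28+k) > 0.57 and solve: k > (0.57·28 − 12)/(1 − 0.57) = 9.209.
The smallest integer exceeding 9.209 is 10.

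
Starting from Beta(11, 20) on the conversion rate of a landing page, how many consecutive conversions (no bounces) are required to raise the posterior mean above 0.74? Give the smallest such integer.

k = 46

After k conversions and 0 bounces the posterior is Beta(11+k, 20), with mean (11+k)/(11+20+k).
Set (11+k)/(31+k) > 0.74 and solve: k > (0.74·31 − 11)/(1 − 0.74) = 45.923.
The smallest integer exceeding 45.923 is 46, and checking k=46: (57)/(77) = 0.7403 > 0.74.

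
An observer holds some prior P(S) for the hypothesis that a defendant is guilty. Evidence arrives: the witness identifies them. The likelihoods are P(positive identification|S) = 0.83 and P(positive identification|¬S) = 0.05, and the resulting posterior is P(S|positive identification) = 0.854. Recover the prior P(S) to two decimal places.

P(S) = 0.26

In odds form, posterior odds = prior odds × likelihood ratio, so prior odds = posterior odds ÷ LR.
Posterior odds = 0.854/(1−0.854) = 5.8493. LR = 0.83/0.05 = 16.6000.
Prior odds = 5.8493/16.6000 = 0.3524, so P(S) = 0.3524/(1+0.3524) ≈ 0.26.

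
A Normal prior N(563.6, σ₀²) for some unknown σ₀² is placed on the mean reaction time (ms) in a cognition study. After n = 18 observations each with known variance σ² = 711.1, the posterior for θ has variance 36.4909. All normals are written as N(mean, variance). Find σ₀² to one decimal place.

For the Normal–Normal model with known σ², precisions add: τ_n = τ₀ + n/σ².
So 1/σ₀² = 1/36.4909 − 18/711.1 = 0.027404 − 0.025313 = 0.002091.
Hence σ₀² = 1/0.002091 ≈ 478.2.

σ₀² = 478.2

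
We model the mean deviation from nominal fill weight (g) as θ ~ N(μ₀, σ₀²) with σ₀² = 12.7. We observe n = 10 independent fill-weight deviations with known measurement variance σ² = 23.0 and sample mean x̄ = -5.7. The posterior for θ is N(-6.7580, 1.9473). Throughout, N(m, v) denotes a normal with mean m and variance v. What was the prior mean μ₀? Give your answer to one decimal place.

With known observation variance, the Normal–Normal posterior has precision τ_n = τ₀ + n/σ² and mean μ_n = (τ₀μ₀ + (n/σ²)x̄)/τ_n.
Here τ₀ = 1/12.7 = 0.078740 and τ_data = 10/23.0 = 0.434783, so τ_n = 0.513523.
Rearranging for μ₀: μ₀ = (μ_n·τ_n − τ_data·x̄)/τ₀ = (-6.7580·0.513523 − 0.434783·-5.7) / 0.078740 = -0.992125/0.078740 ≈ -12.6.

μ₀ = -12.6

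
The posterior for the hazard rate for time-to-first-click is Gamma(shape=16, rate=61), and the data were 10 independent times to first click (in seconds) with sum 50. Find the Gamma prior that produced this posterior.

Gamma(shape=6, rate=11)

For an exponential likelihood with a Gamma(α, β) prior on the rate, n observations with total T give posterior Gamma(α+n, β+T).
So α = 16 − 10 = 6 and β = 61 − 50 = 11.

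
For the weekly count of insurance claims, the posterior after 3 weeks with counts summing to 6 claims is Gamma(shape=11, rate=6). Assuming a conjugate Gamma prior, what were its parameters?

A Gamma(α, β) prior (rate parametrization) on a Poisson rate with n observations summing to S gives posterior Gamma(α+S, β+n).
So α = 11 − 6 = 5 and β = 6 − 3 = 3.

Gamma(shape=5, rate=3)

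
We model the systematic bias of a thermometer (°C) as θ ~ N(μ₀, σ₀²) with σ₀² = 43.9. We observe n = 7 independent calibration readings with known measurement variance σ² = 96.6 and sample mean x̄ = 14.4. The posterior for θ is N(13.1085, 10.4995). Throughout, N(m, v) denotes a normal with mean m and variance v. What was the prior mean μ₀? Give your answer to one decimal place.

μ₀ = 9.0

With known observation variance, the Normal–Normal posterior has precision τ_n = τ₀ + n/σ² and mean μ_n = (τ₀μ₀ + (n/σ²)x̄)/τ_n.
Here τ₀ = 1/43.9 = 0.022779 and τ_data = 7/96.6 = 0.072464, so τ_n = 0.095243.
Rearranging for μ₀: μ₀ = (μ_n·τ_n − τ_data·x̄)/τ₀ = (13.1085·0.095243 − 0.072464·14.4) / 0.022779 = 0.205011/0.022779 ≈ 9.0.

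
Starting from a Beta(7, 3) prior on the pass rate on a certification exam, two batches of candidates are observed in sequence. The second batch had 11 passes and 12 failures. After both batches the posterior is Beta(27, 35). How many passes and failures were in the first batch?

9 passes and 20 failures

Sequential conjugate updates are equivalent to a single update on the pooled data, so total successes = posterior α − prior α and total failures = posterior β − prior β.
Total across both batches: 27−7=20 passes, 35−3=32 failures.
Subtract the second batch: 20−11=9 passes and 32−12=20 failures.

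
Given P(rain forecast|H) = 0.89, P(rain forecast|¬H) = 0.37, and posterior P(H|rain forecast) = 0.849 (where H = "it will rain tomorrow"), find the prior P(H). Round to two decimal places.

P(H) = 0.70

Bayes' rule in odds form gives O(H|E) = O(H)·[P(E|H)/P(E|¬H)], hence O(H) = O(H|E)/LR.
Posterior odds = 0.849/(1−0.849) = 5.6225. LR = 0.89/0.37 = 2.4054.
Prior odds = 5.6225/2.4054 = 2.3374, so P(H) = 2.3374/(1+2.3374) ≈ 0.70.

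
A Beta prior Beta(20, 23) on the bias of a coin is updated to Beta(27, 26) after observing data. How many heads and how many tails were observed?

7 heads and 3 tails

Under Beta–binomial conjugacy the posterior parameters are (a+s, b+f).
Match parameters: s=27−20=7, f=26−23=3.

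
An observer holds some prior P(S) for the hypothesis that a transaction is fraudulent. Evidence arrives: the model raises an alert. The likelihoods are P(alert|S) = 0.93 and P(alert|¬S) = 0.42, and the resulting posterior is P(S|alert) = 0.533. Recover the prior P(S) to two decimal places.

P(S) = 0.34

In odds form, posterior odds = prior odds × likelihood ratio, so prior odds = posterior odds ÷ LR.
Posterior odds = 0.533/(1−0.533) = 1.1413. LR = 0.93/0.42 = 2.2143.
Prior odds = 1.1413/2.2143 = 0.5154, so P(S) = 0.5154/(1+0.5154) ≈ 0.34.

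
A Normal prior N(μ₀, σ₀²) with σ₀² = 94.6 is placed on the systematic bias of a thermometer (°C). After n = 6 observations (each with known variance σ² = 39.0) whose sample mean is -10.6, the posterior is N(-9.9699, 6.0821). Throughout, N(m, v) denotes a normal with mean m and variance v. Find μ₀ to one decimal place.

μ₀ = -0.8

The posterior mean is a precision-weighted average: μ_n = (τ₀μ₀ + τ_data·x̄)/(τ₀+τ_data), with τ₀=1/σ₀² and τ_data=n/σ².
Here τ₀ = 1/94.6 = 0.010571 and τ_data = 6/39.0 = 0.153846, so τ_n = 0.164417.
Rearranging for μ₀: μ₀ = (μ_n·τ_n − τ_data·x̄)/τ₀ = (-9.9699·0.164417 − 0.153846·-10.6) / 0.010571 = -0.008453/0.010571 ≈ -0.8.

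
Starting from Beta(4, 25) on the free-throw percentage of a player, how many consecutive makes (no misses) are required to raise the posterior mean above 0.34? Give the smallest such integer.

k = 9

After k makes and 0 misses the posterior is Beta(4+k, 25), with mean (4+k)/(4+25+k).
Set (4+k)/(29+k) > 0.34 and solve: k > (0.34·29 − 4)/(1 − 0.34) = 8.879.
The smallest integer exceeding 8.879 is 9.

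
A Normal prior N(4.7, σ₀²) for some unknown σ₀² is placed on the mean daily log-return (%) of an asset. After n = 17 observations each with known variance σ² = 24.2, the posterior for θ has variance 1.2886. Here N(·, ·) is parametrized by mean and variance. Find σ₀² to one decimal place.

For the Normal–Normal model with known σ², precisions add: τ_n = τ₀ + n/σ².
So 1/σ₀² = 1/1.2886 − 17/24.2 = 0.776036 − 0.702479 = 0.073557.
Hence σ₀² = 1/0.073557 ≈ 13.6.

σ₀² = 13.6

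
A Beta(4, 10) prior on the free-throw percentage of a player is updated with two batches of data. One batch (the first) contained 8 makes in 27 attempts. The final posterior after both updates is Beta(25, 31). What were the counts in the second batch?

Sequential conjugate updates are equivalent to a single update on the pooled data, so total successes = posterior α − prior α and total failures = posterior β − prior β.
Total across both batches: 25−4=21 makes, 31−10=21 misses.
Subtract the first batch: 21−8=13 makes and 21−19=2 misses.

13 makes and 2 misses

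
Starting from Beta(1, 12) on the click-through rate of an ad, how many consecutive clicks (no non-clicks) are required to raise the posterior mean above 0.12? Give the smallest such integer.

k = 1

After k clicks and 0 non-clicks the posterior is Beta(1+k, 12), with mean (1+k)/(1+12+k).
Set (1+k)/(13+k) > 0.12 and solve: k > (0.12·13 − 1)/(1 − 0.12) = 0.636.
The smallest integer exceeding 0.636 is 1.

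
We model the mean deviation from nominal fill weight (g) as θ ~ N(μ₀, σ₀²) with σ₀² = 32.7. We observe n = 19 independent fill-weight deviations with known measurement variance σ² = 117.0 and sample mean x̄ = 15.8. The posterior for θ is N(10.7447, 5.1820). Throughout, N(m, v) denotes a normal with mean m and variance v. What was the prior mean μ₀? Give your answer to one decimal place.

μ₀ = -16.1

The posterior mean is a precision-weighted average: μ_n = (τ₀μ₀ + τ_data·x̄)/(τ₀+τ_data), with τ₀=1/σ₀² and τ_data=n/σ².
Here τ₀ = 1/32.7 = 0.030581 and τ_data = 19/117.0 = 0.162393, so τ_n = 0.192974.
Rearranging for μ₀: μ₀ = (μ_n·τ_n − τ_data·x̄)/τ₀ = (10.7447·0.192974 − 0.162393·15.8) / 0.030581 = -0.492362/0.030581 ≈ -16.1.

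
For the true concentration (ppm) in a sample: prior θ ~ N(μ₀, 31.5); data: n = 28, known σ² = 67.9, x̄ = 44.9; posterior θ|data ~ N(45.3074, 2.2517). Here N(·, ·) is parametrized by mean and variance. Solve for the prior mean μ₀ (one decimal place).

μ₀ = 50.6

The posterior mean is a precision-weighted average: μ_n = (τ₀μ₀ + τ_data·x̄)/(τ₀+τ_data), with τ₀=1/σ₀² and τ_data=n/σ².
Here τ₀ = 1/31.5 = 0.031746 and τ_data = 28/67.9 = 0.412371, so τ_n = 0.444117.
Rearranging for μ₀: μ₀ = (μ_n·τ_n − τ_data·x̄)/τ₀ = (45.3074·0.444117 − 0.412371·44.9) / 0.031746 = 1.606329/0.031746 ≈ 50.6.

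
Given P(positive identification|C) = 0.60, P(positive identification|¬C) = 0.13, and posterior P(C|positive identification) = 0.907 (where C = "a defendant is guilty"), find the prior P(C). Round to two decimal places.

P(C) = 0.68

Bayes' rule in odds form gives O(C|E) = O(C)·[P(E|C)/P(E|¬C)], hence O(C) = O(C|E)/LR.
Posterior odds = 0.907/(1−0.907) = 9.7527. LR = 0.60/0.13 = 4.6154.
Prior odds = 9.7527/4.6154 = 2.1131, so P(C) = 2.1131/(1+2.1131) ≈ 0.68.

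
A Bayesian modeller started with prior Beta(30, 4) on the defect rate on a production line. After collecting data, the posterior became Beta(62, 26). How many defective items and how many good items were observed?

32 defective items and 22 good items

A Beta(a, b) prior with s successes and f failures in binomial data gives a Beta(a+s, b+f) posterior.
Match parameters: s=62−30=32, f=26−4=22.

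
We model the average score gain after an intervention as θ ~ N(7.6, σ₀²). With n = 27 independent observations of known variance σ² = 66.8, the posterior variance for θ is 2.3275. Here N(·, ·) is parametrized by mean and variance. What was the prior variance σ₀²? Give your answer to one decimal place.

σ₀² = 39.3

Posterior precision equals prior precision plus data precision: 1/σ_n² = 1/σ₀² + n/σ².
So 1/σ₀² = 1/2.3275 − 27/66.8 = 0.429646 − 0.404192 = 0.025454.
Hence σ₀² = 1/0.025454 ≈ 39.3.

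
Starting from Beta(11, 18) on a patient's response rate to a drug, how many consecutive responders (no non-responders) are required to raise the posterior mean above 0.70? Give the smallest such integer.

k = 32

After k responders and 0 non-responders the posterior is Beta(11+k, 18), with mean (11+k)/(11+18+k).
Set (11+k)/(29+k) > 0.70 and solve: k > (0.70·29 − 11)/(1 − 0.70) = 31.000.
The smallest integer exceeding 31.000 is 32.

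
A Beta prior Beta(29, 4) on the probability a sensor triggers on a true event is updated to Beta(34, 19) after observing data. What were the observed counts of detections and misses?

5 detections and 15 misses

A Beta(a, b) prior with s successes and f failures in binomial data gives a Beta(a+s, b+f) posterior.
Match parameters: s=34−29=5, f=19−4=15.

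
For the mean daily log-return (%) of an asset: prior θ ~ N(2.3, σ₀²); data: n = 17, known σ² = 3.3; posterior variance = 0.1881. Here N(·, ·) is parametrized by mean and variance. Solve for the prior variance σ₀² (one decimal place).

σ₀² = 6.1

Posterior precision equals prior precision plus data precision: 1/σ_n² = 1/σ₀² + n/σ².
So 1/σ₀² = 1/0.1881 − 17/3.3 = 5.316321 − 5.151515 = 0.164806.
Hence σ₀² = 1/0.164806 ≈ 6.1.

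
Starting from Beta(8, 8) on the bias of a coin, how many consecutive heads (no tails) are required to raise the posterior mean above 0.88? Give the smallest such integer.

k = 51

After k heads and 0 tails the posterior is Beta(8+k, 8), with mean (8+k)/(8+8+k).
Set (8+k)/(16+k) > 0.88 and solve: k > (0.88·16 − 8)/(1 − 0.88) = 50.667.
The smallest integer exceeding 50.667 is 51.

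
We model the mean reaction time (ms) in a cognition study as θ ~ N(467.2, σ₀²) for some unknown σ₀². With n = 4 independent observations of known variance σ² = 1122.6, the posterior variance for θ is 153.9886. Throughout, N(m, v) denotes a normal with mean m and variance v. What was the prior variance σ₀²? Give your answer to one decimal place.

σ₀² = 341.2

Posterior precision equals prior precision plus data precision: 1/σ_n² = 1/σ₀² + n/σ².
So 1/σ₀² = 1/153.9886 − 4/1122.6 = 0.006494 − 0.003563 = 0.002931.
Hence σ₀² = 1/0.002931 ≈ 341.2.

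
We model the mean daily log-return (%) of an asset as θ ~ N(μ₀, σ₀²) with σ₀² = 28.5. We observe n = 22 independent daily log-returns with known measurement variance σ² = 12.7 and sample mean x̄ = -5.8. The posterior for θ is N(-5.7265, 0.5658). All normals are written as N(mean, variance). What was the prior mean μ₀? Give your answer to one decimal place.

μ₀ = -2.1

With known observation variance, the Normal–Normal posterior has precision τ_n = τ₀ + n/σ² and mean μ_n = (τ₀μ₀ + (n/σ²)x̄)/τ_n.
Here τ₀ = 1/28.5 = 0.035088 and τ_data = 22/12.7 = 1.732283, so τ_n = 1.767371.
Rearranging for μ₀: μ₀ = (μ_n·τ_n − τ_data·x̄)/τ₀ = (-5.7265·1.767371 − 1.732283·-5.8) / 0.035088 = -0.073609/0.035088 ≈ -2.1.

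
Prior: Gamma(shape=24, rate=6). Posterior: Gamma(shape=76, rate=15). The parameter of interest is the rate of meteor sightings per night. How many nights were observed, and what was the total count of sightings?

Gamma–Poisson conjugacy: posterior shape = α + Σxᵢ, posterior rate = β + n.
Matching: Σxᵢ = 76 − 24 = 52 and n = 15 − 6 = 9.

n = 9 nights with total 52 sightings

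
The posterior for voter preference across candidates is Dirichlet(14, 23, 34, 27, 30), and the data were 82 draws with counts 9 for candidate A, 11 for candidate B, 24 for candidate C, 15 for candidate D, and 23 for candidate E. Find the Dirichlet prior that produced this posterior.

Dirichlet(5, 12, 10, 12, 7)

For a Dirichlet(α) prior with multinomial counts c, the posterior is Dirichlet(α + c) componentwise.
Subtract each count from the matching posterior parameter: 14−9=5, 23−11=12, 34−24=10, 27−15=12, 30−23=7.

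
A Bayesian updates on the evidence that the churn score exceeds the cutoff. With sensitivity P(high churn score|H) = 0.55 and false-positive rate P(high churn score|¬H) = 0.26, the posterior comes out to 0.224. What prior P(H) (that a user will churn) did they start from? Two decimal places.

P(H) = 0.12

Bayes' rule in odds form gives O(H|E) = O(H)·[P(E|H)/P(E|¬H)], hence O(H) = O(H|E)/LR.
Posterior odds = 0.224/(1−0.224) = 0.2887. LR = 0.55/0.26 = 2.1154.
Prior odds = 0.2887/2.1154 = 0.1365, so P(H) = 0.1365/(1+0.1365) ≈ 0.12.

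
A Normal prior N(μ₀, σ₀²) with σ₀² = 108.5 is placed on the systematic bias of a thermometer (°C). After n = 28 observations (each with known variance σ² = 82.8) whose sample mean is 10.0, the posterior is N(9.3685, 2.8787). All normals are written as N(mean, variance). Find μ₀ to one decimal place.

The posterior mean is a precision-weighted average: μ_n = (τ₀μ₀ + τ_data·x̄)/(τ₀+τ_data), with τ₀=1/σ₀² and τ_data=n/σ².
Here τ₀ = 1/108.5 = 0.009217 and τ_data = 28/82.8 = 0.338164, so τ_n = 0.347381.
Rearranging for μ₀: μ₀ = (μ_n·τ_n − τ_data·x̄)/τ₀ = (9.3685·0.347381 − 0.338164·10.0) / 0.009217 = -0.127201/0.009217 ≈ -13.8.

μ₀ = -13.8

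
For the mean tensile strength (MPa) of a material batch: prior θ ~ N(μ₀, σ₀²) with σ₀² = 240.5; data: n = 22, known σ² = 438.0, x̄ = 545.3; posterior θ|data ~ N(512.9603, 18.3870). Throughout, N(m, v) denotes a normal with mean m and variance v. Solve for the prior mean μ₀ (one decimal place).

With known observation variance, the Normal–Normal posterior has precision τ_n = τ₀ + n/σ² and mean μ_n = (τ₀μ₀ + (n/σ²)x̄)/τ_n.
Here τ₀ = 1/240.5 = 0.004158 and τ_data = 22/438.0 = 0.050228, so τ_n = 0.054386.
Rearranging for μ₀: μ₀ = (μ_n·τ_n − τ_data·x̄)/τ₀ = (512.9603·0.054386 − 0.050228·545.3) / 0.004158 = 0.508530/0.004158 ≈ 122.3.

μ₀ = 122.3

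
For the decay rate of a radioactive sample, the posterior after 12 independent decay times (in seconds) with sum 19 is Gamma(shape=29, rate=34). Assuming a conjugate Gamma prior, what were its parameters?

For an exponential likelihood with a Gamma(α, β) prior on the rate, n observations with total T give posterior Gamma(α+n, β+T).
So α = 29 − 12 = 17 and β = 34 − 19 = 15.

Gamma(shape=17, rate=15)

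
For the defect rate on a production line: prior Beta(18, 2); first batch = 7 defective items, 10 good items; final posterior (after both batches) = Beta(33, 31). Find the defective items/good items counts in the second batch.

8 defective items and 19 good items

Sequential conjugate updates are equivalent to a single update on the pooled data, so total successes = posterior α − prior α and total failures = posterior β − prior β.
Total across both batches: 33−18=15 defective items, 31−2=29 good items.
Subtract the first batch: 15−7=8 defective items and 29−10=19 good items.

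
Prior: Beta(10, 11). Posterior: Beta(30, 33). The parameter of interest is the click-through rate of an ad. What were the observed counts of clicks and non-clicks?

Beta is conjugate to the binomial likelihood: posterior = Beta(a+s, b+f).
Match parameters: s=30−10=20, f=33−11=22.

20 clicks and 22 non-clicks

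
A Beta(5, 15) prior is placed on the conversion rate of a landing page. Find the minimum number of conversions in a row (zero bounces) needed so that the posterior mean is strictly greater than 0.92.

After k conversions and 0 bounces the posterior is Beta(5+k, 15), with mean (5+k)/(5+15+k).
Set (5+k)/(20+k) > 0.92 and solve: k > (0.92·20 − 5)/(1 − 0.92) = 167.500.
The smallest integer exceeding 167.500 is 168, and checking k=168: (173)/(188) = 0.9202 > 0.92.

k = 168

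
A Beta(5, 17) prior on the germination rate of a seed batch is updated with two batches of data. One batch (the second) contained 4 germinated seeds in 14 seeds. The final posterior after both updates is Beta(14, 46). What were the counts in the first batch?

Sequential conjugate updates are equivalent to a single update on the pooled data, so total successes = posterior α − prior α and total failures = posterior β − prior β.
Total across both batches: 14−5=9 germinated seeds, 46−17=29 non-germinating seeds.
Subtract the second batch: 9−4=5 germinated seeds and 29−10=19 non-germinating seeds.

5 germinated seeds and 19 non-germinating seeds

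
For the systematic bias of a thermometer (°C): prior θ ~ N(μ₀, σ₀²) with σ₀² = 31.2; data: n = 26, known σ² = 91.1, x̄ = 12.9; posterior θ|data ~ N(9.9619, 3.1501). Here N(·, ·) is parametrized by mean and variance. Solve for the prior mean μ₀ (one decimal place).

With known observation variance, the Normal–Normal posterior has precision τ_n = τ₀ + n/σ² and mean μ_n = (τ₀μ₀ + (n/σ²)x̄)/τ_n.
Here τ₀ = 1/31.2 = 0.032051 and τ_data = 26/91.1 = 0.285401, so τ_n = 0.317452.
Rearranging for μ₀: μ₀ = (μ_n·τ_n − τ_data·x̄)/τ₀ = (9.9619·0.317452 − 0.285401·12.9) / 0.032051 = -0.519248/0.032051 ≈ -16.2.

μ₀ = -16.2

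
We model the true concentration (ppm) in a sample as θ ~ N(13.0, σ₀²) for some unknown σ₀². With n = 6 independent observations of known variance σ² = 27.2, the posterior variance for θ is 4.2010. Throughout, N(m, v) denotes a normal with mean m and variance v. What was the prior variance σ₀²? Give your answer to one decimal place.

σ₀² = 57.3

Posterior precision equals prior precision plus data precision: 1/σ_n² = 1/σ₀² + n/σ².
So 1/σ₀² = 1/4.2010 − 6/27.2 = 0.238039 − 0.220588 = 0.017451.
Hence σ₀² = 1/0.017451 ≈ 57.3.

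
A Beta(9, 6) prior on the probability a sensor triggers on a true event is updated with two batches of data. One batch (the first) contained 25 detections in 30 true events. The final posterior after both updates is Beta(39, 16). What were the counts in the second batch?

Sequential conjugate updates are equivalent to a single update on the pooled data, so total successes = posterior α − prior α and total failures = posterior β − prior β.
Total across both batches: 39−9=30 detections, 16−6=10 misses.
Subtract the first batch: 30−25=5 detections and 10−5=5 misses.

5 detections and 5 misses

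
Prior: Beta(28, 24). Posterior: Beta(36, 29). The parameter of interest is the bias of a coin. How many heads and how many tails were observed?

Under Beta–binomial conjugacy the posterior parameters are (α+s, β+f).
So s = 36 − 28 = 8 and f = 29 − 24 = 5.

8 heads and 5 tails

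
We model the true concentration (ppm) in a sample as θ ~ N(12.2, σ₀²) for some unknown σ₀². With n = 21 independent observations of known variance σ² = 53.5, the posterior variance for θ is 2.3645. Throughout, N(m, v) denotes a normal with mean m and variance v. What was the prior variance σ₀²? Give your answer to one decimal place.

σ₀² = 32.9

For the Normal–Normal model with known σ², precisions add: τ_n = τ₀ + n/σ².
So 1/σ₀² = 1/2.3645 − 21/53.5 = 0.422922 − 0.392523 = 0.030399.
Hence σ₀² = 1/0.030399 ≈ 32.9.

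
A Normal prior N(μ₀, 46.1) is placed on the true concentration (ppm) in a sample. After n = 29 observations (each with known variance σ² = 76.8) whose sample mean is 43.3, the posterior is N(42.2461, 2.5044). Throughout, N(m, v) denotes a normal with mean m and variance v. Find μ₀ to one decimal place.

μ₀ = 23.9

With known observation variance, the Normal–Normal posterior has precision τ_n = τ₀ + n/σ² and mean μ_n = (τ₀μ₀ + (n/σ²)x̄)/τ_n.
Here τ₀ = 1/46.1 = 0.021692 and τ_data = 29/76.8 = 0.377604, so τ_n = 0.399296.
Rearranging for μ₀: μ₀ = (μ_n·τ_n − τ_data·x̄)/τ₀ = (42.2461·0.399296 − 0.377604·43.3) / 0.021692 = 0.518446/0.021692 ≈ 23.9.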